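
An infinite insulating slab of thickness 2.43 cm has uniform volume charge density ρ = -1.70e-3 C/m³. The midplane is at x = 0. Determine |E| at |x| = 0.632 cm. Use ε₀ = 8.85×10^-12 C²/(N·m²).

By symmetry E is perpendicular to the slab. A Gaussian pillbox from −0.632 cm to +0.632 cm (face area A) lies entirely within the slab.
Q_enc = ρ·(2x)·A and flux = 2EA, so 2EA = 2ρxA/ε₀ ⇒ E = |ρ|x/ε₀.
E = (1.70×10^-3)(0.00632)/(8.85×10^-12) = 1.21×10^6 N/C.

E = 1.21e6 N/C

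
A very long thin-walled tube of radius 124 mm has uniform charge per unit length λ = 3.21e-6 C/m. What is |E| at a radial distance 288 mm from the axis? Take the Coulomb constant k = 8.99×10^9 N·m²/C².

Take a coaxial cylindrical Gaussian surface of radius r = 288 mm and length L (r > 124 mm).
The full line charge is enclosed: λ_enc = 3.21e-6 C/m.
Gauss's law: E·2πrL = λ_enc L/ε₀.
E = 2k|λ_enc|/r = 2(8.99×10^9)(3.21×10^-6)/(0.288) = 2.00×10^5 N/C.

E ≈ 2.00×10^5 V/m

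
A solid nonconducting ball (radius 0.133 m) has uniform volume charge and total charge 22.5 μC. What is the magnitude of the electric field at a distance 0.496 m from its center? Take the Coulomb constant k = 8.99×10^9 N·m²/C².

|E| ≈ 8.22×10^5 N/C

Take a concentric spherical Gaussian surface of radius r = 0.496 m (r > R, so the entire charge is enclosed).
Q_enc = 22.5 μC = 2.25×10^-5 C.
Applying ∮E·dA = Q_enc/ε₀ with Φ = E(4πr²):
E = k|Q_enc|/r² = (8.99×10^9)(2.25×10^-5)/(0.496)² = 8.22×10^5 N/C.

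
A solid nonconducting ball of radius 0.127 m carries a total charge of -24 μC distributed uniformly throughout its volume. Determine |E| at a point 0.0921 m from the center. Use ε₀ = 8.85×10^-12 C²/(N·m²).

Take a concentric spherical Gaussian surface of radius r = 0.0921 m (r < R).
For a uniform sphere the enclosed fraction is (r/R)³, so Q_enc = (-24 μC)(0.0921/0.127)³ = -9.153×10^-6 C.
Applying ∮E·dA = Q_enc/ε₀ with Φ = E(4πr²):
E = |Q_enc|/(4πε₀r²) = (9.153×10^-6)/(4π·8.85×10^-12·(0.0921)²) = 9.70×10^6 N/C.

|E| = 9.70e6 V/m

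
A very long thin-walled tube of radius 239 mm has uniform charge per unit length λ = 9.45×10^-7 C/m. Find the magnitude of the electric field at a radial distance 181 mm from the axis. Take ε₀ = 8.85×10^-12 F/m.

E = 0 (no enclosed charge)

Coaxial Gaussian cylinder, radius r = 181 mm, length L (r < 239 mm, inside the shell).
No charge is enclosed, so Gauss's law gives E·2πrL = 0 ⇒ E = 0.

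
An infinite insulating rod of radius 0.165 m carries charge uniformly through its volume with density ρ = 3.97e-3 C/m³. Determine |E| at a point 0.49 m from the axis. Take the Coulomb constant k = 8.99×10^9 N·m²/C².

By cylindrical symmetry E is radial; use a coaxial Gaussian cylinder of radius 0.49 m and length L (r > 0.165 m, full cross-section enclosed).
λ_enc = ρ·πR² = (3.97×10^-3)π(0.165)² = 3.396×10^-4 C/m.
By Gauss's law (flux through the curved wall only), E·2πrL = λ_enc L/ε₀.
E = 2k|λ_enc|/r = 2(8.99×10^9)(3.396e-4)/(0.49) = 1.25×10^7 N/C.

E ≈ 1.25×10^7 N/C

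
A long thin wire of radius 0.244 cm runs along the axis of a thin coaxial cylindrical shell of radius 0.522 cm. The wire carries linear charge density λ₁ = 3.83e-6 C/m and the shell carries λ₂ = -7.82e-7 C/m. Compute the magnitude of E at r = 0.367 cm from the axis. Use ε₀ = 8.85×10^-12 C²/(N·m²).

|E| ≈ 1.88×10^7 V/m

Coaxial Gaussian cylinder, radius r = 0.367 cm, length L (between the conductors, 0.244 cm < r < 0.522 cm).
Only the inner wire is enclosed; the outer shell contributes nothing inside itself. λ_enc = λ₁ = 3.83×10^-6 C/m.
By Gauss's law (flux through the curved wall only), E·2πrL = λ_enc L/ε₀.
E = |λ_enc|/(2πε₀r) = (3.83×10^-6)/(2π·8.85×10^-12·0.00367) = 1.88×10^7 N/C.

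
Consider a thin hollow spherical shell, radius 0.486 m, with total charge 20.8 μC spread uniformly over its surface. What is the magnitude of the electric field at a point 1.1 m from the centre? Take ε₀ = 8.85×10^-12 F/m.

|E| ≈ 1.55×10^5 N/C

By spherical symmetry E is radial; choose a Gaussian sphere of radius r = 1.1 m (r > 0.486 m).
The entire shell is enclosed: Q_enc = 2.08e-5 C.
By Gauss's law, ∮E·dA = E·4πr² = Q_enc/ε₀.
E = |Q_enc|/(4πε₀r²) = (2.08e-5)/(4π·8.85×10^-12·(1.1)²) = 1.55e5 N/C.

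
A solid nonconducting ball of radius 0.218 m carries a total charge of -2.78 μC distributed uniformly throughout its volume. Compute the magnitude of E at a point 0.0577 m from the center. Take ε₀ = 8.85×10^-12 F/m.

Take a concentric spherical Gaussian surface of radius r = 0.0577 m (r < R).
For a uniform sphere the enclosed fraction is (r/R)³, so Q_enc = (-2.78 μC)(0.0577/0.218)³ = -5.155×10^-8 C.
Since E is radial and uniform over the Gaussian sphere, Φ = E·4πr² = Q_enc/ε₀.
E = |Q_enc|/(4πε₀r²) = (5.155×10^-8)/(4π·8.85×10^-12·(0.0577)²) = 1.39×10^5 N/C.

E = 1.39×10^5 N/C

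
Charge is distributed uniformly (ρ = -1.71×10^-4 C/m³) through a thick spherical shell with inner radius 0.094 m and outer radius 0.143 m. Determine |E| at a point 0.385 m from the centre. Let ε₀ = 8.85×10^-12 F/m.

9.10e4 N/C

Symmetry ⇒ E = E(r) r̂. Gaussian sphere of radius r = 0.385 m (r > 0.143 m, enclosing the whole shell).
Q_enc = ρ·(4π/3)(b³ − a³) = (-1.71×10^-4)·(4π/3)·((0.143)³ − (0.094)³) = -1.50×10^-6 C.
By Gauss's law, ∮E·dA = E·4πr² = Q_enc/ε₀.
E = |Q_enc|/(4πε₀r²) = (1.50×10^-6)/(4π·8.85×10^-12·(0.385)²) = 9.10×10^4 N/C.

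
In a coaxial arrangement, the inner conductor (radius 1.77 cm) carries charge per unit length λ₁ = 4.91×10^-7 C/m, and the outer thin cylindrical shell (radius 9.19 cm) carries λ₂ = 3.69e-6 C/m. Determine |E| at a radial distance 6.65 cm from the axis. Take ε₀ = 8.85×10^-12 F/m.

|E| ≈ 1.33×10^5 V/m

Take a coaxial cylindrical Gaussian surface of radius r = 6.65 cm and length L (between the conductors, 1.77 cm < r < 9.19 cm).
The shell at 9.19 cm lies outside the Gaussian surface, so λ_enc = λ₁ = 4.91×10^-7 C/m.
Since E is radial and uniform over the curved surface, Φ = E·2πrL = Q_enc/ε₀ = λ_enc L/ε₀.
E = |λ_enc|/(2πε₀r) = (4.91×10^-7)/(2π·8.85×10^-12·0.0665) = 1.33×10^5 N/C.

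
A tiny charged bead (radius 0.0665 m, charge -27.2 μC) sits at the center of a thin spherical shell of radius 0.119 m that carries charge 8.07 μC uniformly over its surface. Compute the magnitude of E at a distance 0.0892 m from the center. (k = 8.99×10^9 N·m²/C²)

Symmetry ⇒ E = E(r) r̂. Gaussian sphere of radius r = 0.0892 m (between the bodies, 0.0665 m < r < 0.119 m).
The shell at 0.119 m lies outside the Gaussian surface, so Q_enc = -27.2 μC = -2.72×10^-5 C.
Gauss's law: E·4πr² = Q_enc/ε₀.
E = k|Q_enc|/r² = (8.99×10^9)(2.72e-5)/(0.0892)² = 3.07×10^7 N/C.

|E| = 3.07e7 N/C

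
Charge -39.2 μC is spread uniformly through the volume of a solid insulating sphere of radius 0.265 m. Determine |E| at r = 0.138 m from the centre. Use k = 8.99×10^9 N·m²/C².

By spherical symmetry E is radial; choose a Gaussian sphere of radius r = 0.138 m (r < R).
Only the charge within r is enclosed: Q_enc = Q·(r/R)³ = (-39.2 μC)·(0.138 m/0.265 m)³ = -5.536e-6 C.
By Gauss's law, ∮E·dA = E·4πr² = Q_enc/ε₀.
E = k|Q_enc|/r² = (8.99×10^9)(5.536e-6)/(0.138)² = 2.61e6 N/C.

|E| ≈ 2.61e6 N/C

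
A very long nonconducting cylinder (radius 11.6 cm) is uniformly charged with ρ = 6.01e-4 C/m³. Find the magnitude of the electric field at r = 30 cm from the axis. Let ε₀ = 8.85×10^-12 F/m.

E ≈ 1.52×10^6 V/m

Take a coaxial cylindrical Gaussian surface of radius r = 30 cm and length L (r > 11.6 cm, full cross-section enclosed).
λ_enc = ρ·πR² = (6.01×10^-4)π(0.116)² = 2.541×10^-5 C/m.
By Gauss's law (flux through the curved wall only), E·2πrL = λ_enc L/ε₀.
E = |λ_enc|/(2πε₀r) = (2.541×10^-5)/(2π·8.85×10^-12·0.3) = 1.52×10^6 N/C.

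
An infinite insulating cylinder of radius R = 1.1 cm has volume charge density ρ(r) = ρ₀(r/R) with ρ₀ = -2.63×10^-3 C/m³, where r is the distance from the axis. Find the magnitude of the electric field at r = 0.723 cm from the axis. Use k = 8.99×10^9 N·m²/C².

Choose a coaxial cylinder of radius r = 0.723 cm (arbitrary length L) as the Gaussian surface (r < R).
λ_enc = ∫₀^r ρ(r')·2πr' dr' = (2πρ₀/R)·r^3/3 = -1.893×10^-7 C/m.
By Gauss's law (flux through the curved wall only), E·2πrL = λ_enc L/ε₀.
E = 2k|λ_enc|/r = 2(8.99×10^9)(1.893×10^-7)/(0.00723) = 4.71e5 N/C.

E ≈ 4.71×10^5 N/C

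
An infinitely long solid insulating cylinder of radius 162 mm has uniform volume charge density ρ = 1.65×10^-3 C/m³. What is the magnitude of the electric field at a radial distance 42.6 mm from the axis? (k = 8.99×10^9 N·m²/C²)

E = 3.97×10^6 V/m

Coaxial Gaussian cylinder, radius r = 42.6 mm, length L (r < R).
Charge inside radius r per length L is ρ·πr²·L, so λ_enc = ρπr² = 9.407e-6 C/m.
Applying ∮E·dA = Q_enc/ε₀ with the end caps contributing no flux:
E = 2k|λ_enc|/r = 2(8.99×10^9)(9.407e-6)/(0.0426) = 3.97e6 N/C.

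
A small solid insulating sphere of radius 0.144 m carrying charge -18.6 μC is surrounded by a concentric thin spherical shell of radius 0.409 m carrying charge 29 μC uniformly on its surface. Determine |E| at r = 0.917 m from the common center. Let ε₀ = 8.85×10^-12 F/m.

E = 1.11×10^5 V/m

Use a concentric Gaussian sphere at r = 0.917 m (r > 0.409 m, enclosing both).
Q_enc = (-18.6 μC) + (29 μC) = 1.04×10^-5 C.
Gauss's law: E·4πr² = Q_enc/ε₀.
E = |Q_enc|/(4πε₀r²) = (1.04×10^-5)/(4π·8.85×10^-12·(0.917)²) = 1.11×10^5 N/C.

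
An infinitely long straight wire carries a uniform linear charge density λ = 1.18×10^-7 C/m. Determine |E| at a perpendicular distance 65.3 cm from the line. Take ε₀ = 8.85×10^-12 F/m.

Take a coaxial cylindrical Gaussian surface of radius r = 65.3 cm and length L.
Q_enc = λL, so λ_enc = 1.18e-7 C/m.
Applying ∮E·dA = Q_enc/ε₀ with the end caps contributing no flux:
E = |λ_enc|/(2πε₀r) = (1.18×10^-7)/(2π·8.85×10^-12·0.653) = 3.25e3 N/C.

E ≈ 3.25×10^3 N/C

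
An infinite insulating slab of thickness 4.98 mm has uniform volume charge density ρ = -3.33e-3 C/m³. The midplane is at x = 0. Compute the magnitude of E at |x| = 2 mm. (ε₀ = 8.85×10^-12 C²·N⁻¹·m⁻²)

By symmetry E is perpendicular to the slab. A Gaussian pillbox from −2 mm to +2 mm (face area A) lies entirely within the slab.
Q_enc = ρ·(2x)·A and flux = 2EA, so 2EA = 2ρxA/ε₀ ⇒ E = |ρ|x/ε₀.
E = (3.33×10^-3)(0.002)/(8.85×10^-12) = 7.53×10^5 N/C.

E = 7.53e5 N/C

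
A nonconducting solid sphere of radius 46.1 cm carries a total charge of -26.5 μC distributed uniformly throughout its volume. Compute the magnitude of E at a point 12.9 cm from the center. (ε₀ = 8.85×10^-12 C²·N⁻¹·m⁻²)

By spherical symmetry E is radial; choose a Gaussian sphere of radius r = 12.9 cm (r < R).
For a uniform sphere the enclosed fraction is (r/R)³, so Q_enc = (-26.5 μC)(0.129/0.461)³ = -5.806e-7 C.
Since E is radial and uniform over the Gaussian sphere, Φ = E·4πr² = Q_enc/ε₀.
E = |Q_enc|/(4πε₀r²) = (5.806e-7)/(4π·8.85×10^-12·(0.129)²) = 3.14e5 N/C.

E ≈ 3.14e5 N/C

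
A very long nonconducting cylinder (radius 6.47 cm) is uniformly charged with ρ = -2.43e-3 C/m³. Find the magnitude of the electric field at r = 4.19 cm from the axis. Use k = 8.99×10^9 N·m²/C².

Take a coaxial cylindrical Gaussian surface of radius r = 4.19 cm and length L (r < R).
Charge inside radius r per length L is ρ·πr²·L, so λ_enc = ρπr² = -1.34e-5 C/m.
Gauss's law: E·2πrL = λ_enc L/ε₀.
E = 2k|λ_enc|/r = 2(8.99×10^9)(1.34e-5)/(0.0419) = 5.75e6 N/C.

E ≈ 5.75×10^6 N/C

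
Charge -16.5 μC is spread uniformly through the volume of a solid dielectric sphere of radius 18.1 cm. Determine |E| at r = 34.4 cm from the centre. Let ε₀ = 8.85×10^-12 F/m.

Use a concentric Gaussian sphere at r = 34.4 cm (r > R, so the entire charge is enclosed).
Q_enc = -16.5 μC = -1.65×10^-5 C.
By Gauss's law, ∮E·dA = E·4πr² = Q_enc/ε₀.
E = |Q_enc|/(4πε₀r²) = (1.65×10^-5)/(4π·8.85×10^-12·(0.344)²) = 1.25e6 N/C.

E ≈ 1.25×10^6 N/C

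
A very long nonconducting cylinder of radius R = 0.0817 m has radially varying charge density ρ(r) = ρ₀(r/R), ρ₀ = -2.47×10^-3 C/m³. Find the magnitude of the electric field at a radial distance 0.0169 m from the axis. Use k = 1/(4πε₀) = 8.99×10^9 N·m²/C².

Choose a coaxial cylinder of radius r = 0.0169 m (arbitrary length L) as the Gaussian surface (r < R).
λ_enc = ∫₀^r ρ(r')·2πr' dr' = (2πρ₀/R)·r^3/3 = -3.056e-7 C/m.
Applying ∮E·dA = Q_enc/ε₀ with the end caps contributing no flux:
E = 2k|λ_enc|/r = 2(8.99×10^9)(3.056×10^-7)/(0.0169) = 3.25×10^5 N/C.

3.25×10^5 N/C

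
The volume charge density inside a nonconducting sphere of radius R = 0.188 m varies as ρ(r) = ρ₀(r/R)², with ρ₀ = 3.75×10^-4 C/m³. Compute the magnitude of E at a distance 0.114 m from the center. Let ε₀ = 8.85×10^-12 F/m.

Use a concentric Gaussian sphere at r = 0.114 m (r < R).
Q_enc = ∫₀^r ρ(r')·4πr'² dr' = (4πρ₀/R²) ∫₀^r r'^4 dr' = 4πρ₀ r^5/(5·R²) = 5.134×10^-7 C.
Applying ∮E·dA = Q_enc/ε₀ with Φ = E(4πr²):
E = |Q_enc|/(4πε₀r²) = (5.134e-7)/(4π·8.85×10^-12·(0.114)²) = 3.55×10^5 N/C.

|E| = 3.55×10^5 V/m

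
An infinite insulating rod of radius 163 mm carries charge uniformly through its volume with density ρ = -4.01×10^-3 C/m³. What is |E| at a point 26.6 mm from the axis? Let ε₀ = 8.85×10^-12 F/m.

6.03×10^6 N/C

Choose a coaxial cylinder of radius r = 26.6 mm (arbitrary length L) as the Gaussian surface (r < R).
Charge inside radius r per length L is ρ·πr²·L, so λ_enc = ρπr² = -8.914e-6 C/m.
By Gauss's law (flux through the curved wall only), E·2πrL = λ_enc L/ε₀.
E = |λ_enc|/(2πε₀r) = (8.914×10^-6)/(2π·8.85×10^-12·0.0266) = 6.03×10^6 N/C.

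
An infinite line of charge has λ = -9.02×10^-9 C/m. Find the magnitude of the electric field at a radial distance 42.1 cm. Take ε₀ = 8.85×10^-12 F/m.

E ≈ 385 N/C

Coaxial Gaussian cylinder, radius r = 42.1 cm, length L.
Q_enc = λL, so λ_enc = -9.02e-9 C/m.
Gauss's law: E·2πrL = λ_enc L/ε₀.
E = |λ_enc|/(2πε₀r) = (9.02×10^-9)/(2π·8.85×10^-12·0.421) = 385 N/C.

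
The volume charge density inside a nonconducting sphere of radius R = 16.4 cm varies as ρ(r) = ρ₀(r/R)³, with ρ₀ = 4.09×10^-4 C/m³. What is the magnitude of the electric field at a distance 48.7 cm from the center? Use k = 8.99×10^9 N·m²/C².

Take a concentric spherical Gaussian surface of radius r = 48.7 cm (r > R, all charge enclosed).
Q_enc = 4π ∫₀^R ρ₀(r'/R)^3 r'² dr' = 4πρ₀R³/6 = 3.778×10^-6 C.
Gauss's law: E·4πr² = Q_enc/ε₀.
E = k|Q_enc|/r² = (8.99×10^9)(3.778×10^-6)/(0.487)² = 1.43×10^5 N/C.

1.43×10^5 N/C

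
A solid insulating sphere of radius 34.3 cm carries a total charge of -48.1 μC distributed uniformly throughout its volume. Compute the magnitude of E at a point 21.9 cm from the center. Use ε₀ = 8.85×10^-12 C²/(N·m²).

E = 2.35×10^6 N/C

Symmetry ⇒ E = E(r) r̂. Gaussian sphere of radius r = 21.9 cm (r < R).
Only the charge within r is enclosed: Q_enc = Q·(r/R)³ = (-48.1 μC)·(21.9 cm/34.3 cm)³ = -1.252×10^-5 C.
Applying ∮E·dA = Q_enc/ε₀ with Φ = E(4πr²):
E = |Q_enc|/(4πε₀r²) = (1.252e-5)/(4π·8.85×10^-12·(0.219)²) = 2.35e6 N/C.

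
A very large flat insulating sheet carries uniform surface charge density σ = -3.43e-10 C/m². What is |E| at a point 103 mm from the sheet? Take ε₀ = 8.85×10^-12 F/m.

|E| = 19.4 V/m

Choose a cylindrical pillbox piercing the sheet, end faces (area A) parallel to it.
Only the two end caps contribute flux: Φ = 2EA. With Q_enc = σA, Gauss's law gives E = |σ|/(2ε₀).
E = |σ|/(2ε₀) = (3.43×10^-10)/(2·8.85×10^-12) = 19.4 N/C.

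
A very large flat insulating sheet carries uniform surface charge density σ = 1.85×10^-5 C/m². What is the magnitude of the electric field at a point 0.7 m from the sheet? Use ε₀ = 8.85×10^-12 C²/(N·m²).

Choose a cylindrical pillbox piercing the sheet, end faces (area A) parallel to it.
Flux Φ = 2EA and Q_enc = σA, so 2EA = σA/ε₀ ⇒ E = |σ|/(2ε₀), independent of distance.
E = |σ|/(2ε₀) = (1.85e-5)/(2·8.85×10^-12) = 1.05×10^6 N/C.

1.05e6 N/C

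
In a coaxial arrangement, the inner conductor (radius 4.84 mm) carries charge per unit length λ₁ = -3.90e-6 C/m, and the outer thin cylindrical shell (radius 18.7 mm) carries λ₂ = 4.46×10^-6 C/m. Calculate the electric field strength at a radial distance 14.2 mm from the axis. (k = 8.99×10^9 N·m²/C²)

E = 4.94×10^6 N/C

Coaxial Gaussian cylinder, radius r = 14.2 mm, length L (between the conductors, 4.84 mm < r < 18.7 mm).
Only the inner wire is enclosed; the outer shell contributes nothing inside itself. λ_enc = λ₁ = -3.90×10^-6 C/m.
Applying ∮E·dA = Q_enc/ε₀ with the end caps contributing no flux:
E = 2k|λ_enc|/r = 2(8.99×10^9)(3.90e-6)/(0.0142) = 4.94e6 N/C.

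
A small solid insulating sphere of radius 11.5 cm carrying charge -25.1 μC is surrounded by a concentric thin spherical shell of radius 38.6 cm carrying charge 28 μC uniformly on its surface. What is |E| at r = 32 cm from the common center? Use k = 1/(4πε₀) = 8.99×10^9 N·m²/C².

By spherical symmetry E is radial; choose a Gaussian sphere of radius r = 32 cm (between the bodies, 11.5 cm < r < 38.6 cm).
Only the inner charge is enclosed; the outer shell contributes nothing inside itself. Q_enc = -25.1 μC = -2.51×10^-5 C.
By Gauss's law, ∮E·dA = E·4πr² = Q_enc/ε₀.
E = k|Q_enc|/r² = (8.99×10^9)(2.51×10^-5)/(0.32)² = 2.20×10^6 N/C.

E ≈ 2.20×10^6 V/m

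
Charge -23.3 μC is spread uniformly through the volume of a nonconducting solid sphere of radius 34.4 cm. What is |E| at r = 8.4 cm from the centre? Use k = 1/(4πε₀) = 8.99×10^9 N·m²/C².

Use a concentric Gaussian sphere at r = 8.4 cm (r < R).
For a uniform sphere the enclosed fraction is (r/R)³, so Q_enc = (-23.3 μC)(0.084/0.344)³ = -3.392×10^-7 C.
By Gauss's law, ∮E·dA = E·4πr² = Q_enc/ε₀.
E = k|Q_enc|/r² = (8.99×10^9)(3.392×10^-7)/(0.084)² = 4.32×10^5 N/C.

|E| ≈ 4.32×10^5 V/m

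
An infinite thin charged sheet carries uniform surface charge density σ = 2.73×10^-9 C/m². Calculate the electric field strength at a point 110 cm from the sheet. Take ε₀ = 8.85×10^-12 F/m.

E = 154 N/C

By planar symmetry E is perpendicular to the sheet and uniform; use a Gaussian pillbox with flat faces of area A on each side of the sheet.
Flux Φ = 2EA and Q_enc = σA, so 2EA = σA/ε₀ ⇒ E = |σ|/(2ε₀), independent of distance.
E = |σ|/(2ε₀) = (2.73×10^-9)/(2·8.85×10^-12) = 154 N/C.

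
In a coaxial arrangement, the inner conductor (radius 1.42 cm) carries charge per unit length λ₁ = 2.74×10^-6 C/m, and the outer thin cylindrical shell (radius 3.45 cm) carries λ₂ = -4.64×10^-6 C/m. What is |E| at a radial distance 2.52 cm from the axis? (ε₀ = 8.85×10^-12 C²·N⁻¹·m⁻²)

Take a coaxial cylindrical Gaussian surface of radius r = 2.52 cm and length L (between the conductors, 1.42 cm < r < 3.45 cm).
Only the inner wire is enclosed; the outer shell contributes nothing inside itself. λ_enc = λ₁ = 2.74×10^-6 C/m.
Gauss's law: E·2πrL = λ_enc L/ε₀.
E = |λ_enc|/(2πε₀r) = (2.74×10^-6)/(2π·8.85×10^-12·0.0252) = 1.96×10^6 N/C.

|E| ≈ 1.96e6 V/m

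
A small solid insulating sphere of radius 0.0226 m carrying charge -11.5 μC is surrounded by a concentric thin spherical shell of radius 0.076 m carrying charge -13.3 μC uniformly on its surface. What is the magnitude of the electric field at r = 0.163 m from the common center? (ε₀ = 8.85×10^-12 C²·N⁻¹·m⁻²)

|E| ≈ 8.39e6 N/C

By spherical symmetry E is radial; choose a Gaussian sphere of radius r = 0.163 m (r > 0.076 m, enclosing both).
Q_enc = (-11.5 μC) + (-13.3 μC) = -2.48e-5 C.
Gauss's law: E·4πr² = Q_enc/ε₀.
E = |Q_enc|/(4πε₀r²) = (2.48×10^-5)/(4π·8.85×10^-12·(0.163)²) = 8.39e6 N/C.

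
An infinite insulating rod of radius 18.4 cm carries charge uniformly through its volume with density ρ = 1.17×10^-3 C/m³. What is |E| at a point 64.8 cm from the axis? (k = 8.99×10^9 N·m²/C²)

Take a coaxial cylindrical Gaussian surface of radius r = 64.8 cm and length L (r > 18.4 cm, full cross-section enclosed).
λ_enc = ρ·πR² = (1.17e-3)π(0.184)² = 1.244×10^-4 C/m.
Since E is radial and uniform over the curved surface, Φ = E·2πrL = Q_enc/ε₀ = λ_enc L/ε₀.
E = 2k|λ_enc|/r = 2(8.99×10^9)(1.244e-4)/(0.648) = 3.45e6 N/C.

|E| ≈ 3.45e6 N/C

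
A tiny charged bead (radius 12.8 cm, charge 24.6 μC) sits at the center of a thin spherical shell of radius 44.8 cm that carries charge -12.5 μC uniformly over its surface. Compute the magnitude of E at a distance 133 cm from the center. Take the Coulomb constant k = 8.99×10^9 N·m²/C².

E = 6.15×10^4 V/m

Symmetry ⇒ E = E(r) r̂. Gaussian sphere of radius r = 133 cm (r > 44.8 cm, enclosing both).
Q_enc = (24.6 μC) + (-12.5 μC) = 1.21e-5 C.
Since E is radial and uniform over the Gaussian sphere, Φ = E·4πr² = Q_enc/ε₀.
E = k|Q_enc|/r² = (8.99×10^9)(1.21×10^-5)/(1.33)² = 6.15×10^4 N/C.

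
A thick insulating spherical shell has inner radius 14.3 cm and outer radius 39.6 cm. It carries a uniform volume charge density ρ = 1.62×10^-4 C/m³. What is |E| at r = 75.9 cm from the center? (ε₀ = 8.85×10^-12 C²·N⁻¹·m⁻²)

By spherical symmetry E is radial; choose a Gaussian sphere of radius r = 75.9 cm (r > 39.6 cm, enclosing the whole shell).
Q_enc = ρ·(4π/3)(b³ − a³) = (1.62e-4)·(4π/3)·((0.396)³ − (0.143)³) = 4.016e-5 C.
Gauss's law: E·4πr² = Q_enc/ε₀.
E = |Q_enc|/(4πε₀r²) = (4.016×10^-5)/(4π·8.85×10^-12·(0.759)²) = 6.27×10^5 N/C.

|E| ≈ 6.27×10^5 V/m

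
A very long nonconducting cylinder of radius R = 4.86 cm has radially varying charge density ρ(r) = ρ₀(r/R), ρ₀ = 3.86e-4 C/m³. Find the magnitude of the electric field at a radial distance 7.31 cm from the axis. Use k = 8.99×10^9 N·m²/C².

By cylindrical symmetry E is radial; use a coaxial Gaussian cylinder of radius 7.31 cm and length L (r > R, full charge per length enclosed).
λ_enc = 2π ∫₀^R ρ₀(r'/R)^1 r' dr' = 2πρ₀R²/3 = 1.909×10^-6 C/m.
Applying ∮E·dA = Q_enc/ε₀ with the end caps contributing no flux:
E = 2k|λ_enc|/r = 2(8.99×10^9)(1.909×10^-6)/(0.0731) = 4.70×10^5 N/C.

|E| ≈ 4.70×10^5 N/C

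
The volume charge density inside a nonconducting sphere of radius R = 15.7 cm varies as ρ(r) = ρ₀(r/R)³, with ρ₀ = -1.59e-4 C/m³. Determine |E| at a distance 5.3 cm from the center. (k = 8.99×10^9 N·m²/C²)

E ≈ 6.10e3 N/C

Symmetry ⇒ E = E(r) r̂. Gaussian sphere of radius r = 5.3 cm (r < R).
Integrate the density: Q_enc = 4π ∫₀^r ρ₀(r'/R)^3 r'² dr' = 4πρ₀ r^6/(6·R³) = -1.907×10^-9 C.
By Gauss's law, ∮E·dA = E·4πr² = Q_enc/ε₀.
E = k|Q_enc|/r² = (8.99×10^9)(1.907×10^-9)/(0.053)² = 6.10e3 N/C.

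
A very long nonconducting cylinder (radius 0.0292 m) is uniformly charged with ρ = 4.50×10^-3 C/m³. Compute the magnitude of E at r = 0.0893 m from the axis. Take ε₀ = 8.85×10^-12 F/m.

By cylindrical symmetry E is radial; use a coaxial Gaussian cylinder of radius 0.0893 m and length L (r > 0.0292 m, full cross-section enclosed).
λ_enc = ρ·πR² = (4.50×10^-3)π(0.0292)² = 1.205×10^-5 C/m.
Gauss's law: E·2πrL = λ_enc L/ε₀.
E = |λ_enc|/(2πε₀r) = (1.205e-5)/(2π·8.85×10^-12·0.0893) = 2.43×10^6 N/C.

E ≈ 2.43×10^6 V/m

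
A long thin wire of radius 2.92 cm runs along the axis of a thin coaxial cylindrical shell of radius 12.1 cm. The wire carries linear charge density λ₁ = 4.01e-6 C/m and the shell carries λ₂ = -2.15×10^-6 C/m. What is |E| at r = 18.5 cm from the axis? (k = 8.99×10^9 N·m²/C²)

Coaxial Gaussian cylinder, radius r = 18.5 cm, length L (r > 12.1 cm, enclosing both).
λ_enc = λ₁ + λ₂ = (4.01e-6) + (-2.15×10^-6) = 1.86×10^-6 C/m.
Since E is radial and uniform over the curved surface, Φ = E·2πrL = Q_enc/ε₀ = λ_enc L/ε₀.
E = 2k|λ_enc|/r = 2(8.99×10^9)(1.86×10^-6)/(0.185) = 1.81×10^5 N/C.

1.81×10^5 V/m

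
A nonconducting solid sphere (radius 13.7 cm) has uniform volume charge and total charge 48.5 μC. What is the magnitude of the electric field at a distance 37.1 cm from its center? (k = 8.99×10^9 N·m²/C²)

By spherical symmetry E is radial; choose a Gaussian sphere of radius r = 37.1 cm (r > R, so the entire charge is enclosed).
Q_enc = 48.5 μC = 4.85e-5 C.
Applying ∮E·dA = Q_enc/ε₀ with Φ = E(4πr²):
E = k|Q_enc|/r² = (8.99×10^9)(4.85×10^-5)/(0.371)² = 3.17e6 N/C.

E ≈ 3.17×10^6 N/C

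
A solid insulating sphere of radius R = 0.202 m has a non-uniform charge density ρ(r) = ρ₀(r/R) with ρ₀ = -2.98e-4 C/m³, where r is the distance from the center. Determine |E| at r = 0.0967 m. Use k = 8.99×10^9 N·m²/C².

E ≈ 3.90×10^5 V/m

Take a concentric spherical Gaussian surface of radius r = 0.0967 m (r < R).
Integrate the density: Q_enc = 4π ∫₀^r ρ₀(r'/R)^1 r'² dr' = 4πρ₀ r^4/(4·R) = -4.052×10^-7 C.
Applying ∮E·dA = Q_enc/ε₀ with Φ = E(4πr²):
E = k|Q_enc|/r² = (8.99×10^9)(4.052×10^-7)/(0.0967)² = 3.90e5 N/C.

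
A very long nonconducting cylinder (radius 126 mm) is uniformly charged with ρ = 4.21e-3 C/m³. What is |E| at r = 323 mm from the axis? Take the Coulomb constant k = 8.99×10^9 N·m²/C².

|E| ≈ 1.17e7 V/m

By cylindrical symmetry E is radial; use a coaxial Gaussian cylinder of radius 323 mm and length L (r > 126 mm, full cross-section enclosed).
λ_enc = ρ·πR² = (4.21×10^-3)π(0.126)² = 2.10e-4 C/m.
Applying ∮E·dA = Q_enc/ε₀ with the end caps contributing no flux:
E = 2k|λ_enc|/r = 2(8.99×10^9)(2.10×10^-4)/(0.323) = 1.17e7 N/C.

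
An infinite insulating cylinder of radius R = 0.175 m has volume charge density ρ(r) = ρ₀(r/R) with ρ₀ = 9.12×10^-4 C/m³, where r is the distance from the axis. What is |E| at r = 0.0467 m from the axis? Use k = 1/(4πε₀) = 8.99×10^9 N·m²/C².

4.28×10^5 N/C

Take a coaxial cylindrical Gaussian surface of radius r = 0.0467 m and length L (r < R).
Integrating ρ over the cross-section to radius r: λ_enc = (2πρ₀/R) ∫₀^r r'^2 dr' = 2πρ₀ r^3/(3·R) = 1.112e-6 C/m.
Gauss's law: E·2πrL = λ_enc L/ε₀.
E = 2k|λ_enc|/r = 2(8.99×10^9)(1.112×10^-6)/(0.0467) = 4.28×10^5 N/C.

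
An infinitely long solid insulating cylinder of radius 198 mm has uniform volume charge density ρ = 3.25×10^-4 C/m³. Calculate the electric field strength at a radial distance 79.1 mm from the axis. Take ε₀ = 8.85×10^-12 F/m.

By cylindrical symmetry E is radial; use a coaxial Gaussian cylinder of radius 79.1 mm and length L (r < R).
Charge inside radius r per length L is ρ·πr²·L, so λ_enc = ρπr² = 6.388×10^-6 C/m.
Since E is radial and uniform over the curved surface, Φ = E·2πrL = Q_enc/ε₀ = λ_enc L/ε₀.
E = |λ_enc|/(2πε₀r) = (6.388×10^-6)/(2π·8.85×10^-12·0.0791) = 1.45×10^6 N/C.

E ≈ 1.45e6 N/C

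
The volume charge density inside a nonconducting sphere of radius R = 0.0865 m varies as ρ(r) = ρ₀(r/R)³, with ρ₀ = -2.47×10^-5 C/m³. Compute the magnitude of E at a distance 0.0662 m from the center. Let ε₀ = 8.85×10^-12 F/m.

Symmetry ⇒ E = E(r) r̂. Gaussian sphere of radius r = 0.0662 m (r < R).
Q_enc = ∫₀^r ρ(r')·4πr'² dr' = (4πρ₀/R³) ∫₀^r r'^5 dr' = 4πρ₀ r^6/(6·R³) = -6.728×10^-9 C.
Applying ∮E·dA = Q_enc/ε₀ with Φ = E(4πr²):
E = |Q_enc|/(4πε₀r²) = (6.728×10^-9)/(4π·8.85×10^-12·(0.0662)²) = 1.38e4 N/C.

E ≈ 1.38×10^4 V/m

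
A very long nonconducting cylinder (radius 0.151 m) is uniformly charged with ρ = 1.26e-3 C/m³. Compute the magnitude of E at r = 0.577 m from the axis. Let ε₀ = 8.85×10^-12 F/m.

E = 2.81×10^6 N/C

Choose a coaxial cylinder of radius r = 0.577 m (arbitrary length L) as the Gaussian surface (r > 0.151 m, full cross-section enclosed).
λ_enc = ρ·πR² = (1.26×10^-3)π(0.151)² = 9.026×10^-5 C/m.
Gauss's law: E·2πrL = λ_enc L/ε₀.
E = |λ_enc|/(2πε₀r) = (9.026e-5)/(2π·8.85×10^-12·0.577) = 2.81×10^6 N/C.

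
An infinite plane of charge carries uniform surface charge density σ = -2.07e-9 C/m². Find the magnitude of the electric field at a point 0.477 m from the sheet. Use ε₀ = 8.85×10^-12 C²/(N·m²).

117 N/C

By planar symmetry E is perpendicular to the sheet and uniform; use a Gaussian pillbox with flat faces of area A on each side of the sheet.
Only the two end caps contribute flux: Φ = 2EA. With Q_enc = σA, Gauss's law gives E = |σ|/(2ε₀).
E = |σ|/(2ε₀) = (2.07e-9)/(2·8.85×10^-12) = 117 N/C.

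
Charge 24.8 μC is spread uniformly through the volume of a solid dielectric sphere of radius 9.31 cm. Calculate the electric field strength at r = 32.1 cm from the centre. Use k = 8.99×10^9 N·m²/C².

By spherical symmetry E is radial; choose a Gaussian sphere of radius r = 32.1 cm (r > R, so the entire charge is enclosed).
Q_enc = 24.8 μC = 2.48×10^-5 C.
Applying ∮E·dA = Q_enc/ε₀ with Φ = E(4πr²):
E = k|Q_enc|/r² = (8.99×10^9)(2.48×10^-5)/(0.321)² = 2.16×10^6 N/C.

E = 2.16×10^6 N/C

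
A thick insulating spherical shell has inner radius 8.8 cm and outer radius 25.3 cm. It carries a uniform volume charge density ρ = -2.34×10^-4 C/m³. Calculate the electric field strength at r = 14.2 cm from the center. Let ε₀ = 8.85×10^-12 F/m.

Symmetry ⇒ E = E(r) r̂. Gaussian sphere of radius r = 14.2 cm (within the shell material, 8.8 cm < r < 25.3 cm).
Enclosed charge is the volume from a to r: Q_enc = (4π/3)ρ(r³ − a³) = -2.139e-6 C.
Gauss's law: E·4πr² = Q_enc/ε₀.
E = |Q_enc|/(4πε₀r²) = (2.139e-6)/(4π·8.85×10^-12·(0.142)²) = 9.54e5 N/C.

E = 9.54×10^5 V/m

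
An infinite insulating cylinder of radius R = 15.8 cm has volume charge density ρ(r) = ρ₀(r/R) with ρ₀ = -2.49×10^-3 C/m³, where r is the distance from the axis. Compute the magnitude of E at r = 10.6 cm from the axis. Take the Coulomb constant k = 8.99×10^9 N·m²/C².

Take a coaxial cylindrical Gaussian surface of radius r = 10.6 cm and length L (r < R).
Integrating ρ over the cross-section to radius r: λ_enc = (2πρ₀/R) ∫₀^r r'^2 dr' = 2πρ₀ r^3/(3·R) = -3.931×10^-5 C/m.
Applying ∮E·dA = Q_enc/ε₀ with the end caps contributing no flux:
E = 2k|λ_enc|/r = 2(8.99×10^9)(3.931×10^-5)/(0.106) = 6.67e6 N/C.

E = 6.67×10^6 V/m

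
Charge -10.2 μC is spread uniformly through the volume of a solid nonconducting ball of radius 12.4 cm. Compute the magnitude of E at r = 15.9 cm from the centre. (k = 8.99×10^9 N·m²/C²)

E ≈ 3.63×10^6 N/C

By spherical symmetry E is radial; choose a Gaussian sphere of radius r = 15.9 cm (r > R, so the entire charge is enclosed).
Q_enc = -10.2 μC = -1.02×10^-5 C.
By Gauss's law, ∮E·dA = E·4πr² = Q_enc/ε₀.
E = k|Q_enc|/r² = (8.99×10^9)(1.02e-5)/(0.159)² = 3.63×10^6 N/C.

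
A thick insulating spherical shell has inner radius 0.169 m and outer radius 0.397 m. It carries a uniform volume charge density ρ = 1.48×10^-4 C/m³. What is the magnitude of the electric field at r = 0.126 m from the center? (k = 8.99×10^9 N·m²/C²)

E = 0

Symmetry ⇒ E = E(r) r̂. Gaussian sphere of radius r = 0.126 m (r < 0.169 m, inside the empty cavity).
Q_enc = 0 (all charge lies at larger r); Gauss's law gives E = 0.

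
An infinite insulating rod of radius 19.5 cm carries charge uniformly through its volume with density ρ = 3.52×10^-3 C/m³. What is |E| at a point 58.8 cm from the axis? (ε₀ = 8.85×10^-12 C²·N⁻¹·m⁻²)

E ≈ 1.29×10^7 N/C

Coaxial Gaussian cylinder, radius r = 58.8 cm, length L (r > 19.5 cm, full cross-section enclosed).
λ_enc = ρ·πR² = (3.52×10^-3)π(0.195)² = 4.205×10^-4 C/m.
Applying ∮E·dA = Q_enc/ε₀ with the end caps contributing no flux:
E = |λ_enc|/(2πε₀r) = (4.205×10^-4)/(2π·8.85×10^-12·0.588) = 1.29×10^7 N/C.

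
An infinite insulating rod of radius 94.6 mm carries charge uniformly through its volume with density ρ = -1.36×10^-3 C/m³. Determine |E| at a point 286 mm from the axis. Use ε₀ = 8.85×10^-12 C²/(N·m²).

|E| = 2.40×10^6 V/m

Take a coaxial cylindrical Gaussian surface of radius r = 286 mm and length L (r > 94.6 mm, full cross-section enclosed).
λ_enc = ρ·πR² = (-1.36e-3)π(0.0946)² = -3.824×10^-5 C/m.
By Gauss's law (flux through the curved wall only), E·2πrL = λ_enc L/ε₀.
E = |λ_enc|/(2πε₀r) = (3.824×10^-5)/(2π·8.85×10^-12·0.286) = 2.40×10^6 N/C.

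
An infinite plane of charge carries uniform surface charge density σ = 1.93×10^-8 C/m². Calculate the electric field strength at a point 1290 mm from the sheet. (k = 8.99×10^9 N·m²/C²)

1.09×10^3 N/C

By planar symmetry E is perpendicular to the sheet and uniform; use a Gaussian pillbox with flat faces of area A on each side of the sheet.
Only the two end caps contribute flux: Φ = 2EA. With Q_enc = σA, Gauss's law gives E = |σ|/(2ε₀).
E = 2πk|σ| = 2π(8.99×10^9)(1.93e-8) = 1.09×10^3 N/C.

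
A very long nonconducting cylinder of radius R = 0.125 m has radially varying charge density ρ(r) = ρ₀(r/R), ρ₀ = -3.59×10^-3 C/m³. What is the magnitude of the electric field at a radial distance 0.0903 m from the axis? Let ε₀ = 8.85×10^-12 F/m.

|E| = 8.82×10^6 N/C

Choose a coaxial cylinder of radius r = 0.0903 m (arbitrary length L) as the Gaussian surface (r < R).
Integrating ρ over the cross-section to radius r: λ_enc = (2πρ₀/R) ∫₀^r r'^2 dr' = 2πρ₀ r^3/(3·R) = -4.429×10^-5 C/m.
Applying ∮E·dA = Q_enc/ε₀ with the end caps contributing no flux:
E = |λ_enc|/(2πε₀r) = (4.429×10^-5)/(2π·8.85×10^-12·0.0903) = 8.82e6 N/C.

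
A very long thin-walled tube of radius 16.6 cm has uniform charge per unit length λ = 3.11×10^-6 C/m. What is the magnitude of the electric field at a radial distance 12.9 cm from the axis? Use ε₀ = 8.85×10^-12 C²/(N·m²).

E = 0

Take a coaxial cylindrical Gaussian surface of radius r = 12.9 cm and length L (r < 16.6 cm, inside the shell).
All the surface charge lies outside this cylinder: Q_enc = 0, hence E = 0.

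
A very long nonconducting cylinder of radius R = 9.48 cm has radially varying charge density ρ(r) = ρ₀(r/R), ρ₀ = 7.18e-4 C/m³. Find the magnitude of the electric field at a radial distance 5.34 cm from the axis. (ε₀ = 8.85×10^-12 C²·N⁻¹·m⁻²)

E = 8.13e5 V/m

Coaxial Gaussian cylinder, radius r = 5.34 cm, length L (r < R).
λ_enc = ∫₀^r ρ(r')·2πr' dr' = (2πρ₀/R)·r^3/3 = 2.415e-6 C/m.
Since E is radial and uniform over the curved surface, Φ = E·2πrL = Q_enc/ε₀ = λ_enc L/ε₀.
E = |λ_enc|/(2πε₀r) = (2.415×10^-6)/(2π·8.85×10^-12·0.0534) = 8.13e5 N/C.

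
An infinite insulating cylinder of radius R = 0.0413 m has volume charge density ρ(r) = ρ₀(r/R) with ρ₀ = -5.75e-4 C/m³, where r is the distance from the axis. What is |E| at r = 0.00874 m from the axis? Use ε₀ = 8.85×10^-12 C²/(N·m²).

Take a coaxial cylindrical Gaussian surface of radius r = 0.00874 m and length L (r < R).
λ_enc = ∫₀^r ρ(r')·2πr' dr' = (2πρ₀/R)·r^3/3 = -1.947e-8 C/m.
Gauss's law: E·2πrL = λ_enc L/ε₀.
E = |λ_enc|/(2πε₀r) = (1.947×10^-8)/(2π·8.85×10^-12·0.00874) = 4.01e4 N/C.

E = 4.01×10^4 N/C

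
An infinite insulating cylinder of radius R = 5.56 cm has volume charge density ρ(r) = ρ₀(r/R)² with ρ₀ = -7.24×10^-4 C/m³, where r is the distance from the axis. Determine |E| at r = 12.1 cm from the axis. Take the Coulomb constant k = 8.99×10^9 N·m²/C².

Coaxial Gaussian cylinder, radius r = 12.1 cm, length L (r > R, full charge per length enclosed).
λ_enc = 2π ∫₀^R ρ₀(r'/R)^2 r' dr' = 2πρ₀R²/4 = -3.516×10^-6 C/m.
Applying ∮E·dA = Q_enc/ε₀ with the end caps contributing no flux:
E = 2k|λ_enc|/r = 2(8.99×10^9)(3.516×10^-6)/(0.121) = 5.22e5 N/C.

E ≈ 5.22e5 N/C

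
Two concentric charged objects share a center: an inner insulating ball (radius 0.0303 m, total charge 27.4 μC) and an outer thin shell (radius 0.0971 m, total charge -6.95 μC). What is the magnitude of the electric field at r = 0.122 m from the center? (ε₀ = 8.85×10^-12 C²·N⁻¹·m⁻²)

E ≈ 1.24×10^7 N/C

Symmetry ⇒ E = E(r) r̂. Gaussian sphere of radius r = 0.122 m (r > 0.0971 m, enclosing both).
Q_enc = (27.4 μC) + (-6.95 μC) = 2.045e-5 C.
Gauss's law: E·4πr² = Q_enc/ε₀.
E = |Q_enc|/(4πε₀r²) = (2.045×10^-5)/(4π·8.85×10^-12·(0.122)²) = 1.24e7 N/C.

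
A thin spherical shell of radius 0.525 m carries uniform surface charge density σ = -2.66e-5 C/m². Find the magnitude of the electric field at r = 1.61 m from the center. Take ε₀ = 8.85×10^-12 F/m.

Symmetry ⇒ E = E(r) r̂. Gaussian sphere of radius r = 1.61 m (r > 0.525 m).
The entire shell is enclosed: Q_enc = σ·4πR² = (-2.66×10^-5)·4π·(0.525)² = -9.213×10^-5 C.
By Gauss's law, ∮E·dA = E·4πr² = Q_enc/ε₀.
E = |Q_enc|/(4πε₀r²) = (9.213×10^-5)/(4π·8.85×10^-12·(1.61)²) = 3.20×10^5 N/C.

|E| ≈ 3.20×10^5 V/m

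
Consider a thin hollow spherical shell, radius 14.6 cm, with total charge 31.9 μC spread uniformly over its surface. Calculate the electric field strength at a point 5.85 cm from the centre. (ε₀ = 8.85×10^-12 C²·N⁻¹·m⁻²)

E = 0 (no enclosed charge)

Take a concentric spherical Gaussian surface of radius r = 5.85 cm (inside the shell, r < 14.6 cm).
All the charge is outside the Gaussian surface: Q_enc = 0, hence E = 0 everywhere inside the shell.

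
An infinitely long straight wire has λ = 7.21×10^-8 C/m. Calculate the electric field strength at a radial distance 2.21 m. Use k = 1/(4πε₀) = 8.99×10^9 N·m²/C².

By cylindrical symmetry E is radial; use a coaxial Gaussian cylinder of radius 2.21 m and length L.
Q_enc = λL, so λ_enc = 7.21e-8 C/m.
Gauss's law: E·2πrL = λ_enc L/ε₀.
E = 2k|λ_enc|/r = 2(8.99×10^9)(7.21×10^-8)/(2.21) = 587 N/C.

587 V/m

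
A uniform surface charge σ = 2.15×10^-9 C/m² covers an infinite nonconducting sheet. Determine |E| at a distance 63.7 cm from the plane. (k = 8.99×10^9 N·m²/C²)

121 N/C

The symmetry is planar: E is normal to the sheet and the same magnitude on both sides. Take a pillbox straddling the sheet with end-cap area A.
Flux Φ = 2EA and Q_enc = σA, so 2EA = σA/ε₀ ⇒ E = |σ|/(2ε₀), independent of distance.
E = 2πk|σ| = 2π(8.99×10^9)(2.15×10^-9) = 121 N/C.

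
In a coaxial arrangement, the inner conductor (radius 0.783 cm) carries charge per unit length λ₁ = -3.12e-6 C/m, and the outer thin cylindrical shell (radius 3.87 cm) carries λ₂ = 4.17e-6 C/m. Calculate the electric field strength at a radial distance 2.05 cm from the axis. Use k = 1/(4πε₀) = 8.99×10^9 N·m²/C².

Take a coaxial cylindrical Gaussian surface of radius r = 2.05 cm and length L (between the conductors, 0.783 cm < r < 3.87 cm).
Only the inner wire is enclosed; the outer shell contributes nothing inside itself. λ_enc = λ₁ = -3.12×10^-6 C/m.
By Gauss's law (flux through the curved wall only), E·2πrL = λ_enc L/ε₀.
E = 2k|λ_enc|/r = 2(8.99×10^9)(3.12e-6)/(0.0205) = 2.74×10^6 N/C.

|E| = 2.74×10^6 V/m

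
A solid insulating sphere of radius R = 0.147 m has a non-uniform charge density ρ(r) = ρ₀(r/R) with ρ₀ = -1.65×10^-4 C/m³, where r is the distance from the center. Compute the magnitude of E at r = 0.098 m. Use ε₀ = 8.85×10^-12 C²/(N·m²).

By spherical symmetry E is radial; choose a Gaussian sphere of radius r = 0.098 m (r < R).
Integrate the density: Q_enc = 4π ∫₀^r ρ₀(r'/R)^1 r'² dr' = 4πρ₀ r^4/(4·R) = -3.253×10^-7 C.
Applying ∮E·dA = Q_enc/ε₀ with Φ = E(4πr²):
E = |Q_enc|/(4πε₀r²) = (3.253×10^-7)/(4π·8.85×10^-12·(0.098)²) = 3.05×10^5 N/C.

3.05×10^5 N/C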